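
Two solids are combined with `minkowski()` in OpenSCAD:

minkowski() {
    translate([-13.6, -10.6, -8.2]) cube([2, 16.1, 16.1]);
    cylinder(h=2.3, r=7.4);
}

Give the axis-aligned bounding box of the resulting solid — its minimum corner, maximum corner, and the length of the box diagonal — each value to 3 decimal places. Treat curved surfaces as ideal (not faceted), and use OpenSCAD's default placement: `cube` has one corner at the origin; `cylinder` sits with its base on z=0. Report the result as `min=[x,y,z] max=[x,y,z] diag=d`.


min=[-21.000,-18.000,-8.200] max=[-4.200,12.900,10.200] diag=39.694

A = translate([-13.6, -10.6, -8.2]) cube([2, 16.1, 16.1]) → bbox [-13.6,-10.6,-8.2] .. [-11.6,5.5,7.9]
B = cylinder(h=2.3, r=7.4) → bbox [-7.4,-7.4,0] .. [7.4,7.4,2.3]
lo = A.lo+B.lo = [-13.6-7.4, -10.6-7.4, -8.2+0] = [-21.000,-18.000,-8.200]
hi = A.hi+B.hi = [-11.6+7.4, 5.5+7.4, 7.9+2.3] = [-4.200,12.900,10.200]
diag = √(16.8²+30.9²+18.4²) = √1575.61 = 39.694


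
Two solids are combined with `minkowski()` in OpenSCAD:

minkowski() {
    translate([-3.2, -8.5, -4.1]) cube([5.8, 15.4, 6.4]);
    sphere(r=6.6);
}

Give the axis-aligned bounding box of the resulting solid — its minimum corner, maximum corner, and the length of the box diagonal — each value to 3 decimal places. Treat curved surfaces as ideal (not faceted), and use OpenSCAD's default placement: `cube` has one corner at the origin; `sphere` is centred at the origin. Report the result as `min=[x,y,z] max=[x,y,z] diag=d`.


min=[-9.800,-15.100,-10.700] max=[9.200,13.500,8.900] diag=39.536

A = translate([-3.2, -8.5, -4.1]) cube([5.8, 15.4, 6.4]) → bbox [-3.2,-8.5,-4.1] .. [2.6,6.9,2.3]
B = sphere(r=6.6) → bbox [-6.6,-6.6,-6.6] .. [6.6,6.6,6.6]
lo = A.lo+B.lo = [-3.2-6.6, -8.5-6.6, -4.1-6.6] = [-9.800,-15.100,-10.700]
hi = A.hi+B.hi = [2.6+6.6, 6.9+6.6, 2.3+6.6] = [9.200,13.500,8.900]
diag = √(19²+28.6²+19.6²) = √1563.12 = 39.536


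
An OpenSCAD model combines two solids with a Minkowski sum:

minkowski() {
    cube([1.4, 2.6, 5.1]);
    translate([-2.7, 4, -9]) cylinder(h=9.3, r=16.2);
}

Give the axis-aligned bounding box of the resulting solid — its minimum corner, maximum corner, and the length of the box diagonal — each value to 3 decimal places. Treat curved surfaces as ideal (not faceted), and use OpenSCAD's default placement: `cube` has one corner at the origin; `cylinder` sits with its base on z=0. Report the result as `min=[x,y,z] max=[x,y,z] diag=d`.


A = translate([-2.7, 4, -9]) cylinder(h=9.3, r=16.2) → bbox [-18.9,-12.2,-9] .. [13.5,20.2,0.3]
B = cube([1.4, 2.6, 5.1]) → bbox [0,0,0] .. [1.4,2.6,5.1]
lo = A.lo+B.lo = [-18.9+0, -12.2+0, -9+0] = [-18.900,-12.200,-9.000]
hi = A.hi+B.hi = [13.5+1.4, 20.2+2.6, 0.3+5.1] = [14.900,22.800,5.400]
diag = √(33.8²+35²+14.4²) = √2574.8 = 50.742

min=[-18.900,-12.200,-9.000] max=[14.900,22.800,5.400] diag=50.742


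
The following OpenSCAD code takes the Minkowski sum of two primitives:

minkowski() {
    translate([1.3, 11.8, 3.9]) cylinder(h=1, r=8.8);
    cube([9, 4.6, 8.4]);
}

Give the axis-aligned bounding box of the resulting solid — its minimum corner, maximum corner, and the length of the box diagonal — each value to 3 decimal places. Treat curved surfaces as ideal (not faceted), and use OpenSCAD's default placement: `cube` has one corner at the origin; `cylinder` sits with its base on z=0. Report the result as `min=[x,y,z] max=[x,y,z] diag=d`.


A = translate([1.3, 11.8, 3.9]) cylinder(h=1, r=8.8) → bbox [-7.5,3,3.9] .. [10.1,20.6,4.9]
B = cube([9, 4.6, 8.4]) → bbox [0,0,0] .. [9,4.6,8.4]
lo = A.lo+B.lo = [-7.5+0, 3+0, 3.9+0] = [-7.500,3.000,3.900]
hi = A.hi+B.hi = [10.1+9, 20.6+4.6, 4.9+8.4] = [19.100,25.200,13.300]
diag = √(26.6²+22.2²+9.4²) = √1288.76 = 35.899

min=[-7.500,3.000,3.900] max=[19.100,25.200,13.300] diag=35.899


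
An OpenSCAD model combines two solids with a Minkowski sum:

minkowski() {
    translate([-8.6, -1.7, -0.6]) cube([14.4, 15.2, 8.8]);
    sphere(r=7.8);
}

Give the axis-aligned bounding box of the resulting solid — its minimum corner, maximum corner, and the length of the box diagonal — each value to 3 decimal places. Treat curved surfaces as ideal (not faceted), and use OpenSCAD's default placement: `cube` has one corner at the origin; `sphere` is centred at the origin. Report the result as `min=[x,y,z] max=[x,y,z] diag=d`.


A = translate([-8.6, -1.7, -0.6]) cube([14.4, 15.2, 8.8]) → bbox [-8.6,-1.7,-0.6] .. [5.8,13.5,8.2]
B = sphere(r=7.8) → bbox [-7.8,-7.8,-7.8] .. [7.8,7.8,7.8]
lo = A.lo+B.lo = [-8.6-7.8, -1.7-7.8, -0.6-7.8] = [-16.400,-9.500,-8.400]
hi = A.hi+B.hi = [5.8+7.8, 13.5+7.8, 8.2+7.8] = [13.600,21.300,16.000]
diag = √(30²+30.8²+24.4²) = √2444 = 49.437

min=[-16.400,-9.500,-8.400] max=[13.600,21.300,16.000] diag=49.437


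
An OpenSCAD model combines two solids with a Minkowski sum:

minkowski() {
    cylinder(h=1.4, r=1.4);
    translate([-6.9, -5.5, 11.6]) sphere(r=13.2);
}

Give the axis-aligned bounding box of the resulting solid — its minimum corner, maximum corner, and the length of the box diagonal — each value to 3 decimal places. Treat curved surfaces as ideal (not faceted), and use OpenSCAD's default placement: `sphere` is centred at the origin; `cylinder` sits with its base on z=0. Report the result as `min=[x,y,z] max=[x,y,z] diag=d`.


min=[-21.500,-20.100,-1.600] max=[7.700,9.100,26.200] diag=49.781

A = translate([-6.9, -5.5, 11.6]) sphere(r=13.2) → bbox [-20.1,-18.7,-1.6] .. [6.3,7.7,24.8]
B = cylinder(h=1.4, r=1.4) → bbox [-1.4,-1.4,0] .. [1.4,1.4,1.4]
lo = A.lo+B.lo = [-20.1-1.4, -18.7-1.4, -1.6+0] = [-21.500,-20.100,-1.600]
hi = A.hi+B.hi = [6.3+1.4, 7.7+1.4, 24.8+1.4] = [7.700,9.100,26.200]
diag = √(29.2²+29.2²+27.8²) = √2478.12 = 49.781


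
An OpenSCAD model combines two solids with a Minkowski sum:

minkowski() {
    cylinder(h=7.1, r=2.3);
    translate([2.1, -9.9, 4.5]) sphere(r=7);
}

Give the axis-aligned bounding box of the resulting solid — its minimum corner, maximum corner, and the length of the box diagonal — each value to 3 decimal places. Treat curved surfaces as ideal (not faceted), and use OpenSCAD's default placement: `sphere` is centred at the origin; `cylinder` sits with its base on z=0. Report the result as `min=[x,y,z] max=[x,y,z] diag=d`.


min=[-7.200,-19.200,-2.500] max=[11.400,-0.600,18.600] diag=33.721

A = translate([2.1, -9.9, 4.5]) sphere(r=7) → bbox [-4.9,-16.9,-2.5] .. [9.1,-2.9,11.5]
B = cylinder(h=7.1, r=2.3) → bbox [-2.3,-2.3,0] .. [2.3,2.3,7.1]
lo = A.lo+B.lo = [-4.9-2.3, -16.9-2.3, -2.5+0] = [-7.200,-19.200,-2.500]
hi = A.hi+B.hi = [9.1+2.3, -2.9+2.3, 11.5+7.1] = [11.400,-0.600,18.600]
diag = √(18.6²+18.6²+21.1²) = √1137.13 = 33.721


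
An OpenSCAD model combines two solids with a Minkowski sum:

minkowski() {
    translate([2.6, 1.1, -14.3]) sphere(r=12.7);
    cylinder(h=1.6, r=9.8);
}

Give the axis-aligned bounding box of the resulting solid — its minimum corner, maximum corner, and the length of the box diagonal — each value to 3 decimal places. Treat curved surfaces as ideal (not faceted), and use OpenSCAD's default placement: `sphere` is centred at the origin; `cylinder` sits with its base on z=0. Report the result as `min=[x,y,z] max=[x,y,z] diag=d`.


A = translate([2.6, 1.1, -14.3]) sphere(r=12.7) → bbox [-10.1,-11.6,-27] .. [15.3,13.8,-1.6]
B = cylinder(h=1.6, r=9.8) → bbox [-9.8,-9.8,0] .. [9.8,9.8,1.6]
lo = A.lo+B.lo = [-10.1-9.8, -11.6-9.8, -27+0] = [-19.900,-21.400,-27.000]
hi = A.hi+B.hi = [15.3+9.8, 13.8+9.8, -1.6+1.6] = [25.100,23.600,0.000]
diag = √(45²+45²+27²) = √4779 = 69.130

min=[-19.900,-21.400,-27.000] max=[25.100,23.600,0.000] diag=69.130


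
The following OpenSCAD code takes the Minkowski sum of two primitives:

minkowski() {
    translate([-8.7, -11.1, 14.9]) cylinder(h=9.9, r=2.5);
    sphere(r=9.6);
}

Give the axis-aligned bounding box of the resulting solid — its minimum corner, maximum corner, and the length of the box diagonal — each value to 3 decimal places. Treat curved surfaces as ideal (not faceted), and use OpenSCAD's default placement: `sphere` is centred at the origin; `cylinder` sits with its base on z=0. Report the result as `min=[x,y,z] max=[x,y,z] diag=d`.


A = translate([-8.7, -11.1, 14.9]) cylinder(h=9.9, r=2.5) → bbox [-11.2,-13.6,14.9] .. [-6.2,-8.6,24.8]
B = sphere(r=9.6) → bbox [-9.6,-9.6,-9.6] .. [9.6,9.6,9.6]
lo = A.lo+B.lo = [-11.2-9.6, -13.6-9.6, 14.9-9.6] = [-20.800,-23.200,5.300]
hi = A.hi+B.hi = [-6.2+9.6, -8.6+9.6, 24.8+9.6] = [3.400,1.000,34.400]
diag = √(24.2²+24.2²+29.1²) = √2018.09 = 44.923

min=[-20.800,-23.200,5.300] max=[3.400,1.000,34.400] diag=44.923


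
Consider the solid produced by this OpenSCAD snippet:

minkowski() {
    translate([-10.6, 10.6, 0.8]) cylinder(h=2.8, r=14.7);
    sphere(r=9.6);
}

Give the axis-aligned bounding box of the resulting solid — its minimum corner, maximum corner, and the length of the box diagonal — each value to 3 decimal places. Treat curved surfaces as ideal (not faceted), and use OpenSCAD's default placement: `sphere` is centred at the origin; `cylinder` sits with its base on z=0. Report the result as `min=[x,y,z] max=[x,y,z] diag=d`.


A = translate([-10.6, 10.6, 0.8]) cylinder(h=2.8, r=14.7) → bbox [-25.3,-4.1,0.8] .. [4.1,25.3,3.6]
B = sphere(r=9.6) → bbox [-9.6,-9.6,-9.6] .. [9.6,9.6,9.6]
lo = A.lo+B.lo = [-25.3-9.6, -4.1-9.6, 0.8-9.6] = [-34.900,-13.700,-8.800]
hi = A.hi+B.hi = [4.1+9.6, 25.3+9.6, 3.6+9.6] = [13.700,34.900,13.200]
diag = √(48.6²+48.6²+22²) = √5207.92 = 72.166

min=[-34.900,-13.700,-8.800] max=[13.700,34.900,13.200] diag=72.166


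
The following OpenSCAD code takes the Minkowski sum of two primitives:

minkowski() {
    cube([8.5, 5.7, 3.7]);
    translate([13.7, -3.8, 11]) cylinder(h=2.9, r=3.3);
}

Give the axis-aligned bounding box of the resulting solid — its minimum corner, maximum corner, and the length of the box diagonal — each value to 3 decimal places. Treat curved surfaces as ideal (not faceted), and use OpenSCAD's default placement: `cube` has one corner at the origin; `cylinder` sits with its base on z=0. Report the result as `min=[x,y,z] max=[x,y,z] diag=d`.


A = translate([13.7, -3.8, 11]) cylinder(h=2.9, r=3.3) → bbox [10.4,-7.1,11] .. [17,-0.5,13.9]
B = cube([8.5, 5.7, 3.7]) → bbox [0,0,0] .. [8.5,5.7,3.7]
lo = A.lo+B.lo = [10.4+0, -7.1+0, 11+0] = [10.400,-7.100,11.000]
hi = A.hi+B.hi = [17+8.5, -0.5+5.7, 13.9+3.7] = [25.500,5.200,17.600]
diag = √(15.1²+12.3²+6.6²) = √422.86 = 20.564

min=[10.400,-7.100,11.000] max=[25.500,5.200,17.600] diag=20.564


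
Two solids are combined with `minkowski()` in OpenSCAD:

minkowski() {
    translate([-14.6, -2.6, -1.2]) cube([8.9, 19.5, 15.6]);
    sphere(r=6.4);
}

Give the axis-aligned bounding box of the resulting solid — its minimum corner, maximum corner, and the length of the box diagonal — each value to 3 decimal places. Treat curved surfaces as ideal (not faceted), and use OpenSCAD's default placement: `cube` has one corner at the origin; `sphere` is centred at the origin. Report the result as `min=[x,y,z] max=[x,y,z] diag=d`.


min=[-21.000,-9.000,-7.600] max=[0.700,23.300,20.800] diag=48.174

A = translate([-14.6, -2.6, -1.2]) cube([8.9, 19.5, 15.6]) → bbox [-14.6,-2.6,-1.2] .. [-5.7,16.9,14.4]
B = sphere(r=6.4) → bbox [-6.4,-6.4,-6.4] .. [6.4,6.4,6.4]
lo = A.lo+B.lo = [-14.6-6.4, -2.6-6.4, -1.2-6.4] = [-21.000,-9.000,-7.600]
hi = A.hi+B.hi = [-5.7+6.4, 16.9+6.4, 14.4+6.4] = [0.700,23.300,20.800]
diag = √(21.7²+32.3²+28.4²) = √2320.74 = 48.174


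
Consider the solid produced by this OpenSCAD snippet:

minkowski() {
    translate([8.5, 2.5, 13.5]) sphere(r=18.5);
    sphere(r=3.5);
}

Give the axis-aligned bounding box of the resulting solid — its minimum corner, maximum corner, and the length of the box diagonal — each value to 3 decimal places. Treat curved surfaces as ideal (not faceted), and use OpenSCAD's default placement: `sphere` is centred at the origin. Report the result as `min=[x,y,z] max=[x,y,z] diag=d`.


A = translate([8.5, 2.5, 13.5]) sphere(r=18.5) → bbox [-10,-16,-5] .. [27,21,32]
B = sphere(r=3.5) → bbox [-3.5,-3.5,-3.5] .. [3.5,3.5,3.5]
lo = A.lo+B.lo = [-10-3.5, -16-3.5, -5-3.5] = [-13.500,-19.500,-8.500]
hi = A.hi+B.hi = [27+3.5, 21+3.5, 32+3.5] = [30.500,24.500,35.500]
diag = √(44²+44²+44²) = √5808 = 76.210

min=[-13.500,-19.500,-8.500] max=[30.500,24.500,35.500] diag=76.210


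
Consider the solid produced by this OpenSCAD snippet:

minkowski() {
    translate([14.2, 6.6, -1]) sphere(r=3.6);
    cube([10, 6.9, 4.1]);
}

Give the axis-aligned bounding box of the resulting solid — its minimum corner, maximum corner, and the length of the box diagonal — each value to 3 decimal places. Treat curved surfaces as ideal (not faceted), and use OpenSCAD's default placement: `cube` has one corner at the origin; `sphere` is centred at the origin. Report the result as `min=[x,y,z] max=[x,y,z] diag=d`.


min=[10.600,3.000,-4.600] max=[27.800,17.100,6.700] diag=24.947

A = translate([14.2, 6.6, -1]) sphere(r=3.6) → bbox [10.6,3,-4.6] .. [17.8,10.2,2.6]
B = cube([10, 6.9, 4.1]) → bbox [0,0,0] .. [10,6.9,4.1]
lo = A.lo+B.lo = [10.6+0, 3+0, -4.6+0] = [10.600,3.000,-4.600]
hi = A.hi+B.hi = [17.8+10, 10.2+6.9, 2.6+4.1] = [27.800,17.100,6.700]
diag = √(17.2²+14.1²+11.3²) = √622.34 = 24.947


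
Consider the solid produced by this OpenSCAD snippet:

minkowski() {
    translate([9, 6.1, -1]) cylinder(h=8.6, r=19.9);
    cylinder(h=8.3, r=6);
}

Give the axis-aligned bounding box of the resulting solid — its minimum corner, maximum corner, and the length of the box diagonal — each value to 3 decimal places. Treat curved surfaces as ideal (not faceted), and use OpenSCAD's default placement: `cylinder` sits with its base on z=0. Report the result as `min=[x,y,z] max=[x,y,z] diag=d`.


A = translate([9, 6.1, -1]) cylinder(h=8.6, r=19.9) → bbox [-10.9,-13.8,-1] .. [28.9,26,7.6]
B = cylinder(h=8.3, r=6) → bbox [-6,-6,0] .. [6,6,8.3]
lo = A.lo+B.lo = [-10.9-6, -13.8-6, -1+0] = [-16.900,-19.800,-1.000]
hi = A.hi+B.hi = [28.9+6, 26+6, 7.6+8.3] = [34.900,32.000,15.900]
diag = √(51.8²+51.8²+16.9²) = √5652.09 = 75.180

min=[-16.900,-19.800,-1.000] max=[34.900,32.000,15.900] diag=75.180


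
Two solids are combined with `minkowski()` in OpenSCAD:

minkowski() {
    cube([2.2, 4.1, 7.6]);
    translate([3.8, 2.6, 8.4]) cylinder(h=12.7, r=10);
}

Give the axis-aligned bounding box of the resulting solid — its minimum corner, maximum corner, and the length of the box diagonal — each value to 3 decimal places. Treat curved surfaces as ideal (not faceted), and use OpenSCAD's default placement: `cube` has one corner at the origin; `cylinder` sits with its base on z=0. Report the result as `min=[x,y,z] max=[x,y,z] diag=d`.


min=[-6.200,-7.400,8.400] max=[16.000,16.700,28.700] diag=38.545

A = translate([3.8, 2.6, 8.4]) cylinder(h=12.7, r=10) → bbox [-6.2,-7.4,8.4] .. [13.8,12.6,21.1]
B = cube([2.2, 4.1, 7.6]) → bbox [0,0,0] .. [2.2,4.1,7.6]
lo = A.lo+B.lo = [-6.2+0, -7.4+0, 8.4+0] = [-6.200,-7.400,8.400]
hi = A.hi+B.hi = [13.8+2.2, 12.6+4.1, 21.1+7.6] = [16.000,16.700,28.700]
diag = √(22.2²+24.1²+20.3²) = √1485.74 = 38.545


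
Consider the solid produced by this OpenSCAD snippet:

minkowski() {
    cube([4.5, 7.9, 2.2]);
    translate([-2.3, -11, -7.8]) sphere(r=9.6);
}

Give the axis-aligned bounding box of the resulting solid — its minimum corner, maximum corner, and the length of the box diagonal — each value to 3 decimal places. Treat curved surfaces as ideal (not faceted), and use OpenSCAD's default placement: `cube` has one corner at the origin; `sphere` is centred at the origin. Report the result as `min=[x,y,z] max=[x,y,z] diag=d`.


min=[-11.900,-20.600,-17.400] max=[11.800,6.500,4.000] diag=41.881

A = translate([-2.3, -11, -7.8]) sphere(r=9.6) → bbox [-11.9,-20.6,-17.4] .. [7.3,-1.4,1.8]
B = cube([4.5, 7.9, 2.2]) → bbox [0,0,0] .. [4.5,7.9,2.2]
lo = A.lo+B.lo = [-11.9+0, -20.6+0, -17.4+0] = [-11.900,-20.600,-17.400]
hi = A.hi+B.hi = [7.3+4.5, -1.4+7.9, 1.8+2.2] = [11.800,6.500,4.000]
diag = √(23.7²+27.1²+21.4²) = √1754.06 = 41.881


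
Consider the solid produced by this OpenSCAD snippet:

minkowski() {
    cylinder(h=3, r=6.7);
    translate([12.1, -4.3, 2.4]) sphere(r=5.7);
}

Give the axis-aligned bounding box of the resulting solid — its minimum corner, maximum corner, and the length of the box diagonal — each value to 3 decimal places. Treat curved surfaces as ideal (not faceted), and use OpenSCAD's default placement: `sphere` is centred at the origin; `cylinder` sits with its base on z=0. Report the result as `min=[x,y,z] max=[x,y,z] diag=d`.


A = translate([12.1, -4.3, 2.4]) sphere(r=5.7) → bbox [6.4,-10,-3.3] .. [17.8,1.4,8.1]
B = cylinder(h=3, r=6.7) → bbox [-6.7,-6.7,0] .. [6.7,6.7,3]
lo = A.lo+B.lo = [6.4-6.7, -10-6.7, -3.3+0] = [-0.300,-16.700,-3.300]
hi = A.hi+B.hi = [17.8+6.7, 1.4+6.7, 8.1+3] = [24.500,8.100,11.100]
diag = √(24.8²+24.8²+14.4²) = √1437.44 = 37.914

min=[-0.300,-16.700,-3.300] max=[24.500,8.100,11.100] diag=37.914


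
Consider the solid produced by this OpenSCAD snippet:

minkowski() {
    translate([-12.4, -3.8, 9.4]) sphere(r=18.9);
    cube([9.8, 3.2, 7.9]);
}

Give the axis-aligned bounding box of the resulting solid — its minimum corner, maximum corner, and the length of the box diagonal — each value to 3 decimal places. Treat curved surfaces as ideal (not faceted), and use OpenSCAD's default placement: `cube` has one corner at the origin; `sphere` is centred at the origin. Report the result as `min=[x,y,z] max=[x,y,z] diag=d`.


A = translate([-12.4, -3.8, 9.4]) sphere(r=18.9) → bbox [-31.3,-22.7,-9.5] .. [6.5,15.1,28.3]
B = cube([9.8, 3.2, 7.9]) → bbox [0,0,0] .. [9.8,3.2,7.9]
lo = A.lo+B.lo = [-31.3+0, -22.7+0, -9.5+0] = [-31.300,-22.700,-9.500]
hi = A.hi+B.hi = [6.5+9.8, 15.1+3.2, 28.3+7.9] = [16.300,18.300,36.200]
diag = √(47.6²+41²+45.7²) = √6035.25 = 77.687

min=[-31.300,-22.700,-9.500] max=[16.300,18.300,36.200] diag=77.687


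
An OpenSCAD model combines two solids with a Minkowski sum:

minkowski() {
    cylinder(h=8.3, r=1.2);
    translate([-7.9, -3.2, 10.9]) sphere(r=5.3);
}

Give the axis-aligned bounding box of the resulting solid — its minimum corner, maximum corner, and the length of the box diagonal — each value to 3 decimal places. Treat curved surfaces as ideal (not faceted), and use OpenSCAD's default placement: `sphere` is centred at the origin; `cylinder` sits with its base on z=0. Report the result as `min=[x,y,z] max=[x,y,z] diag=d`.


A = translate([-7.9, -3.2, 10.9]) sphere(r=5.3) → bbox [-13.2,-8.5,5.6] .. [-2.6,2.1,16.2]
B = cylinder(h=8.3, r=1.2) → bbox [-1.2,-1.2,0] .. [1.2,1.2,8.3]
lo = A.lo+B.lo = [-13.2-1.2, -8.5-1.2, 5.6+0] = [-14.400,-9.700,5.600]
hi = A.hi+B.hi = [-2.6+1.2, 2.1+1.2, 16.2+8.3] = [-1.400,3.300,24.500]
diag = √(13²+13²+18.9²) = √695.21 = 26.367

min=[-14.400,-9.700,5.600] max=[-1.400,3.300,24.500] diag=26.367


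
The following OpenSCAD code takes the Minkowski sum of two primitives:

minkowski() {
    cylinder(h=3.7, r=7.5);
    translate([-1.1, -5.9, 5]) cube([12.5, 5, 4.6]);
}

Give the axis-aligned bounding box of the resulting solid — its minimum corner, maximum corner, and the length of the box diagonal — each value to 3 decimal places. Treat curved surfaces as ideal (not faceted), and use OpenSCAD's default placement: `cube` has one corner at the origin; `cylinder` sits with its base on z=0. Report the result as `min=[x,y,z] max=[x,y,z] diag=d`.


min=[-8.600,-13.400,5.000] max=[18.900,6.600,13.300] diag=35.002

A = translate([-1.1, -5.9, 5]) cube([12.5, 5, 4.6]) → bbox [-1.1,-5.9,5] .. [11.4,-0.9,9.6]
B = cylinder(h=3.7, r=7.5) → bbox [-7.5,-7.5,0] .. [7.5,7.5,3.7]
lo = A.lo+B.lo = [-1.1-7.5, -5.9-7.5, 5+0] = [-8.600,-13.400,5.000]
hi = A.hi+B.hi = [11.4+7.5, -0.9+7.5, 9.6+3.7] = [18.900,6.600,13.300]
diag = √(27.5²+20²+8.3²) = √1225.14 = 35.002


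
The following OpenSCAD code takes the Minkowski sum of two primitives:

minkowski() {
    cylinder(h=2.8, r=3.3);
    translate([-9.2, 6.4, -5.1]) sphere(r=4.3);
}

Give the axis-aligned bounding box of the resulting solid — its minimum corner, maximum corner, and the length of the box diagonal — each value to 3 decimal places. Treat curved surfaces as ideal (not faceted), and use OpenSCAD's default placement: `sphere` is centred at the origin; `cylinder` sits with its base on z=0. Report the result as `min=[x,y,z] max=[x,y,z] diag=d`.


min=[-16.800,-1.200,-9.400] max=[-1.600,14.000,2.000] diag=24.332

A = translate([-9.2, 6.4, -5.1]) sphere(r=4.3) → bbox [-13.5,2.1,-9.4] .. [-4.9,10.7,-0.8]
B = cylinder(h=2.8, r=3.3) → bbox [-3.3,-3.3,0] .. [3.3,3.3,2.8]
lo = A.lo+B.lo = [-13.5-3.3, 2.1-3.3, -9.4+0] = [-16.800,-1.200,-9.400]
hi = A.hi+B.hi = [-4.9+3.3, 10.7+3.3, -0.8+2.8] = [-1.600,14.000,2.000]
diag = √(15.2²+15.2²+11.4²) = √592.04 = 24.332


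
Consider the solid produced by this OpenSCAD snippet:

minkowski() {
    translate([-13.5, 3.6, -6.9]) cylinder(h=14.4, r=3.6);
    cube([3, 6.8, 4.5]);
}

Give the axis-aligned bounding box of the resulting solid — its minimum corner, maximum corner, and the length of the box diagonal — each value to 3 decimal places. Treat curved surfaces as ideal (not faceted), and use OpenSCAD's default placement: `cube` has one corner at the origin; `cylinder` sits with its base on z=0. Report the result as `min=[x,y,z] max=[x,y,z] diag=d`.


A = translate([-13.5, 3.6, -6.9]) cylinder(h=14.4, r=3.6) → bbox [-17.1,0,-6.9] .. [-9.9,7.2,7.5]
B = cube([3, 6.8, 4.5]) → bbox [0,0,0] .. [3,6.8,4.5]
lo = A.lo+B.lo = [-17.1+0, 0+0, -6.9+0] = [-17.100,0.000,-6.900]
hi = A.hi+B.hi = [-9.9+3, 7.2+6.8, 7.5+4.5] = [-6.900,14.000,12.000]
diag = √(10.2²+14²+18.9²) = √657.25 = 25.637

min=[-17.100,0.000,-6.900] max=[-6.900,14.000,12.000] diag=25.637


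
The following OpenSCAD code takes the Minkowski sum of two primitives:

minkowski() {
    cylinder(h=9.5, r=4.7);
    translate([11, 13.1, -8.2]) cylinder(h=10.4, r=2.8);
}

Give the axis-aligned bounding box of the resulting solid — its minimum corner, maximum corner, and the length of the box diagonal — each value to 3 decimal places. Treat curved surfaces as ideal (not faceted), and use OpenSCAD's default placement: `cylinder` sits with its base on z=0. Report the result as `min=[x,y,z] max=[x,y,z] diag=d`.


A = translate([11, 13.1, -8.2]) cylinder(h=10.4, r=2.8) → bbox [8.2,10.3,-8.2] .. [13.8,15.9,2.2]
B = cylinder(h=9.5, r=4.7) → bbox [-4.7,-4.7,0] .. [4.7,4.7,9.5]
lo = A.lo+B.lo = [8.2-4.7, 10.3-4.7, -8.2+0] = [3.500,5.600,-8.200]
hi = A.hi+B.hi = [13.8+4.7, 15.9+4.7, 2.2+9.5] = [18.500,20.600,11.700]
diag = √(15²+15²+19.9²) = √846.01 = 29.086

min=[3.500,5.600,-8.200] max=[18.500,20.600,11.700] diag=29.086


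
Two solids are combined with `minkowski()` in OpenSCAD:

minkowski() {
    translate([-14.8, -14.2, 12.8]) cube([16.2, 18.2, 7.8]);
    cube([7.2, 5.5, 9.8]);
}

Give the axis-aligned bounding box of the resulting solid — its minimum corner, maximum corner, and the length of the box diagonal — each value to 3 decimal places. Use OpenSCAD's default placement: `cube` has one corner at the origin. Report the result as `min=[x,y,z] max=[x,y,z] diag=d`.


min=[-14.800,-14.200,12.800] max=[8.600,9.500,30.400] diag=37.670

A = translate([-14.8, -14.2, 12.8]) cube([16.2, 18.2, 7.8]) → bbox [-14.8,-14.2,12.8] .. [1.4,4,20.6]
B = cube([7.2, 5.5, 9.8]) → bbox [0,0,0] .. [7.2,5.5,9.8]
lo = A.lo+B.lo = [-14.8+0, -14.2+0, 12.8+0] = [-14.800,-14.200,12.800]
hi = A.hi+B.hi = [1.4+7.2, 4+5.5, 20.6+9.8] = [8.600,9.500,30.400]
diag = √(23.4²+23.7²+17.6²) = √1419.01 = 37.670


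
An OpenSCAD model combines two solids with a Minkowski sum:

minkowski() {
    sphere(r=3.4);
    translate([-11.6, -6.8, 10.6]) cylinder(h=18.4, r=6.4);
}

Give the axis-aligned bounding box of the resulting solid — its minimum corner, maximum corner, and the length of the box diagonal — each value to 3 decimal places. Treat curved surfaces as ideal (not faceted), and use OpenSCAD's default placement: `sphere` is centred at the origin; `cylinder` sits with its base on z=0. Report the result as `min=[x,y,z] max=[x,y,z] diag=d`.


min=[-21.400,-16.600,7.200] max=[-1.800,3.000,32.400] diag=37.461

A = translate([-11.6, -6.8, 10.6]) cylinder(h=18.4, r=6.4) → bbox [-18,-13.2,10.6] .. [-5.2,-0.4,29]
B = sphere(r=3.4) → bbox [-3.4,-3.4,-3.4] .. [3.4,3.4,3.4]
lo = A.lo+B.lo = [-18-3.4, -13.2-3.4, 10.6-3.4] = [-21.400,-16.600,7.200]
hi = A.hi+B.hi = [-5.2+3.4, -0.4+3.4, 29+3.4] = [-1.800,3.000,32.400]
diag = √(19.6²+19.6²+25.2²) = √1403.36 = 37.461


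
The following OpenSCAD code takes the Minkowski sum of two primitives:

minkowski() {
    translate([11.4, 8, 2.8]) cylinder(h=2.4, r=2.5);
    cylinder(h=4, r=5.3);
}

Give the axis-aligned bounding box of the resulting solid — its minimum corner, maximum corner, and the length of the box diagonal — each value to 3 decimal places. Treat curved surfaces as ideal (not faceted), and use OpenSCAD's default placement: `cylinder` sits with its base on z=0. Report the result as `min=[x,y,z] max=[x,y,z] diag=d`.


min=[3.600,0.200,2.800] max=[19.200,15.800,9.200] diag=22.971

A = translate([11.4, 8, 2.8]) cylinder(h=2.4, r=2.5) → bbox [8.9,5.5,2.8] .. [13.9,10.5,5.2]
B = cylinder(h=4, r=5.3) → bbox [-5.3,-5.3,0] .. [5.3,5.3,4]
lo = A.lo+B.lo = [8.9-5.3, 5.5-5.3, 2.8+0] = [3.600,0.200,2.800]
hi = A.hi+B.hi = [13.9+5.3, 10.5+5.3, 5.2+4] = [19.200,15.800,9.200]
diag = √(15.6²+15.6²+6.4²) = √527.68 = 22.971


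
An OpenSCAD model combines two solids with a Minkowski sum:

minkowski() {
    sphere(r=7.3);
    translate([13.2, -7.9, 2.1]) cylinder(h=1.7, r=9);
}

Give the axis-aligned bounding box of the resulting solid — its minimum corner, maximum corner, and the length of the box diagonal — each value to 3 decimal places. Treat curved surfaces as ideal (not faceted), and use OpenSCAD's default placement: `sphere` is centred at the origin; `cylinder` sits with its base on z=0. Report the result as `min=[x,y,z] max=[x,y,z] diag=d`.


min=[-3.100,-24.200,-5.200] max=[29.500,8.400,11.100] diag=48.900

A = translate([13.2, -7.9, 2.1]) cylinder(h=1.7, r=9) → bbox [4.2,-16.9,2.1] .. [22.2,1.1,3.8]
B = sphere(r=7.3) → bbox [-7.3,-7.3,-7.3] .. [7.3,7.3,7.3]
lo = A.lo+B.lo = [4.2-7.3, -16.9-7.3, 2.1-7.3] = [-3.100,-24.200,-5.200]
hi = A.hi+B.hi = [22.2+7.3, 1.1+7.3, 3.8+7.3] = [29.500,8.400,11.100]
diag = √(32.6²+32.6²+16.3²) = √2391.21 = 48.900


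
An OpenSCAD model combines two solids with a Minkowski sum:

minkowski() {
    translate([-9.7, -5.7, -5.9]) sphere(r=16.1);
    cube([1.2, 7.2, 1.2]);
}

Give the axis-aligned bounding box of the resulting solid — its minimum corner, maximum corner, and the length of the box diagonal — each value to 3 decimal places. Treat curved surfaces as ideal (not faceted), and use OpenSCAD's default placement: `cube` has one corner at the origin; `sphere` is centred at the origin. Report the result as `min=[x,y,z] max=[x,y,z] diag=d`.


min=[-25.800,-21.800,-22.000] max=[7.600,17.600,11.400] diag=61.510

A = translate([-9.7, -5.7, -5.9]) sphere(r=16.1) → bbox [-25.8,-21.8,-22] .. [6.4,10.4,10.2]
B = cube([1.2, 7.2, 1.2]) → bbox [0,0,0] .. [1.2,7.2,1.2]
lo = A.lo+B.lo = [-25.8+0, -21.8+0, -22+0] = [-25.800,-21.800,-22.000]
hi = A.hi+B.hi = [6.4+1.2, 10.4+7.2, 10.2+1.2] = [7.600,17.600,11.400]
diag = √(33.4²+39.4²+33.4²) = √3783.48 = 61.510


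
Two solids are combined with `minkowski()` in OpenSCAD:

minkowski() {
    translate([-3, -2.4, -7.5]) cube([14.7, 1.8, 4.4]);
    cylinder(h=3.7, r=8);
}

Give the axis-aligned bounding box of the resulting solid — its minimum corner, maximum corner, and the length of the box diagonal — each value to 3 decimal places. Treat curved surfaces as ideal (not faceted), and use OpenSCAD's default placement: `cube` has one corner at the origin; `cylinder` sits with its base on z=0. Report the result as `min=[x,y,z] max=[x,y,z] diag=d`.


A = translate([-3, -2.4, -7.5]) cube([14.7, 1.8, 4.4]) → bbox [-3,-2.4,-7.5] .. [11.7,-0.6,-3.1]
B = cylinder(h=3.7, r=8) → bbox [-8,-8,0] .. [8,8,3.7]
lo = A.lo+B.lo = [-3-8, -2.4-8, -7.5+0] = [-11.000,-10.400,-7.500]
hi = A.hi+B.hi = [11.7+8, -0.6+8, -3.1+3.7] = [19.700,7.400,0.600]
diag = √(30.7²+17.8²+8.1²) = √1324.94 = 36.400

min=[-11.000,-10.400,-7.500] max=[19.700,7.400,0.600] diag=36.400


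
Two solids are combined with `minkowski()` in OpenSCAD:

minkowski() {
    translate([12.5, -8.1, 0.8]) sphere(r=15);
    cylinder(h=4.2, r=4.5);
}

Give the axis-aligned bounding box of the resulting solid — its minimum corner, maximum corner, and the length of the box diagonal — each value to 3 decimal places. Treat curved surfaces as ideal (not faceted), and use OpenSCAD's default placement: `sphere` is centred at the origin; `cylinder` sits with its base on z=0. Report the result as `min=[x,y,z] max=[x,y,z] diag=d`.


A = translate([12.5, -8.1, 0.8]) sphere(r=15) → bbox [-2.5,-23.1,-14.2] .. [27.5,6.9,15.8]
B = cylinder(h=4.2, r=4.5) → bbox [-4.5,-4.5,0] .. [4.5,4.5,4.2]
lo = A.lo+B.lo = [-2.5-4.5, -23.1-4.5, -14.2+0] = [-7.000,-27.600,-14.200]
hi = A.hi+B.hi = [27.5+4.5, 6.9+4.5, 15.8+4.2] = [32.000,11.400,20.000]
diag = √(39²+39²+34.2²) = √4211.64 = 64.897

min=[-7.000,-27.600,-14.200] max=[32.000,11.400,20.000] diag=64.897


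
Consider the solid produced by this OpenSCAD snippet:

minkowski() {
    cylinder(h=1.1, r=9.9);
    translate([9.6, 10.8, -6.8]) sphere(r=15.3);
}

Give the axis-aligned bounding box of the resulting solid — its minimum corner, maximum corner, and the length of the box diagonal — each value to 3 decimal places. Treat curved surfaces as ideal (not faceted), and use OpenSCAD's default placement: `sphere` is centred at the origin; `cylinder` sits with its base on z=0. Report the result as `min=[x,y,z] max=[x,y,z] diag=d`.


min=[-15.600,-14.400,-22.100] max=[34.800,36.000,9.600] diag=78.008

A = translate([9.6, 10.8, -6.8]) sphere(r=15.3) → bbox [-5.7,-4.5,-22.1] .. [24.9,26.1,8.5]
B = cylinder(h=1.1, r=9.9) → bbox [-9.9,-9.9,0] .. [9.9,9.9,1.1]
lo = A.lo+B.lo = [-5.7-9.9, -4.5-9.9, -22.1+0] = [-15.600,-14.400,-22.100]
hi = A.hi+B.hi = [24.9+9.9, 26.1+9.9, 8.5+1.1] = [34.800,36.000,9.600]
diag = √(50.4²+50.4²+31.7²) = √6085.21 = 78.008


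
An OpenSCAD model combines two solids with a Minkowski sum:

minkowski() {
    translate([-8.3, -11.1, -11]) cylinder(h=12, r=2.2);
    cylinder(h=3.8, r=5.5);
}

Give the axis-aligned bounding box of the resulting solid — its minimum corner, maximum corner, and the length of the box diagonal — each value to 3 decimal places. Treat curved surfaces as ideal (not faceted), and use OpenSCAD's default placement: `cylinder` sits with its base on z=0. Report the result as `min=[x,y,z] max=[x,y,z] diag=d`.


A = translate([-8.3, -11.1, -11]) cylinder(h=12, r=2.2) → bbox [-10.5,-13.3,-11] .. [-6.1,-8.9,1]
B = cylinder(h=3.8, r=5.5) → bbox [-5.5,-5.5,0] .. [5.5,5.5,3.8]
lo = A.lo+B.lo = [-10.5-5.5, -13.3-5.5, -11+0] = [-16.000,-18.800,-11.000]
hi = A.hi+B.hi = [-6.1+5.5, -8.9+5.5, 1+3.8] = [-0.600,-3.400,4.800]
diag = √(15.4²+15.4²+15.8²) = √723.96 = 26.907

min=[-16.000,-18.800,-11.000] max=[-0.600,-3.400,4.800] diag=26.907


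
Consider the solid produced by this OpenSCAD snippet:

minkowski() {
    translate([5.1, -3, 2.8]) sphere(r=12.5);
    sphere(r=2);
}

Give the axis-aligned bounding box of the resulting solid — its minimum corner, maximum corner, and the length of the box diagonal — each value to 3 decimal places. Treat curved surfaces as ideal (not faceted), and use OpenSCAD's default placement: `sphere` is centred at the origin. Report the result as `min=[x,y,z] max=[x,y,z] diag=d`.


A = translate([5.1, -3, 2.8]) sphere(r=12.5) → bbox [-7.4,-15.5,-9.7] .. [17.6,9.5,15.3]
B = sphere(r=2) → bbox [-2,-2,-2] .. [2,2,2]
lo = A.lo+B.lo = [-7.4-2, -15.5-2, -9.7-2] = [-9.400,-17.500,-11.700]
hi = A.hi+B.hi = [17.6+2, 9.5+2, 15.3+2] = [19.600,11.500,17.300]
diag = √(29²+29²+29²) = √2523 = 50.229

min=[-9.400,-17.500,-11.700] max=[19.600,11.500,17.300] diag=50.229


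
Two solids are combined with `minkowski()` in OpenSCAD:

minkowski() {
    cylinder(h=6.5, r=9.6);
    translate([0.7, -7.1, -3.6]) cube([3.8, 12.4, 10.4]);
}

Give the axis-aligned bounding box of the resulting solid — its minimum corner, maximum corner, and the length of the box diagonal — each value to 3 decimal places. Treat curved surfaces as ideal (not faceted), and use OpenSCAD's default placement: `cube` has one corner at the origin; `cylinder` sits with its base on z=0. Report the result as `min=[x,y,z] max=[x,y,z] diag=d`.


min=[-8.900,-16.700,-3.600] max=[14.100,14.900,13.300] diag=42.581

A = translate([0.7, -7.1, -3.6]) cube([3.8, 12.4, 10.4]) → bbox [0.7,-7.1,-3.6] .. [4.5,5.3,6.8]
B = cylinder(h=6.5, r=9.6) → bbox [-9.6,-9.6,0] .. [9.6,9.6,6.5]
lo = A.lo+B.lo = [0.7-9.6, -7.1-9.6, -3.6+0] = [-8.900,-16.700,-3.600]
hi = A.hi+B.hi = [4.5+9.6, 5.3+9.6, 6.8+6.5] = [14.100,14.900,13.300]
diag = √(23²+31.6²+16.9²) = √1813.17 = 42.581


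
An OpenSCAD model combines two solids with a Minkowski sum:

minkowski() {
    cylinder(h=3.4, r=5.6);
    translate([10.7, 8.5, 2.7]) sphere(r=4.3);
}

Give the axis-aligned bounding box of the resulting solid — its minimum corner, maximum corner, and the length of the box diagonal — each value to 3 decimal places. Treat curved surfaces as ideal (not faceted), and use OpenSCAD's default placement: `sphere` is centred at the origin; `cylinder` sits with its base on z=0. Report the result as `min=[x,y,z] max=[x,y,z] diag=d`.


A = translate([10.7, 8.5, 2.7]) sphere(r=4.3) → bbox [6.4,4.2,-1.6] .. [15,12.8,7]
B = cylinder(h=3.4, r=5.6) → bbox [-5.6,-5.6,0] .. [5.6,5.6,3.4]
lo = A.lo+B.lo = [6.4-5.6, 4.2-5.6, -1.6+0] = [0.800,-1.400,-1.600]
hi = A.hi+B.hi = [15+5.6, 12.8+5.6, 7+3.4] = [20.600,18.400,10.400]
diag = √(19.8²+19.8²+12²) = √928.08 = 30.464

min=[0.800,-1.400,-1.600] max=[20.600,18.400,10.400] diag=30.464


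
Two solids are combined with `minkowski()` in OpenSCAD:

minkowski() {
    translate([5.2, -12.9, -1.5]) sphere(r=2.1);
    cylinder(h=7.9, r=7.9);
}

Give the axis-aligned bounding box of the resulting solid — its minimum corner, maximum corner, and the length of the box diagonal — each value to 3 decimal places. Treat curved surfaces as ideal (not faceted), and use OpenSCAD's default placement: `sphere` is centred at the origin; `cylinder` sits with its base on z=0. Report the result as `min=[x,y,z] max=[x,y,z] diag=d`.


A = translate([5.2, -12.9, -1.5]) sphere(r=2.1) → bbox [3.1,-15,-3.6] .. [7.3,-10.8,0.6]
B = cylinder(h=7.9, r=7.9) → bbox [-7.9,-7.9,0] .. [7.9,7.9,7.9]
lo = A.lo+B.lo = [3.1-7.9, -15-7.9, -3.6+0] = [-4.800,-22.900,-3.600]
hi = A.hi+B.hi = [7.3+7.9, -10.8+7.9, 0.6+7.9] = [15.200,-2.900,8.500]
diag = √(20²+20²+12.1²) = √946.41 = 30.764

min=[-4.800,-22.900,-3.600] max=[15.200,-2.900,8.500] diag=30.764


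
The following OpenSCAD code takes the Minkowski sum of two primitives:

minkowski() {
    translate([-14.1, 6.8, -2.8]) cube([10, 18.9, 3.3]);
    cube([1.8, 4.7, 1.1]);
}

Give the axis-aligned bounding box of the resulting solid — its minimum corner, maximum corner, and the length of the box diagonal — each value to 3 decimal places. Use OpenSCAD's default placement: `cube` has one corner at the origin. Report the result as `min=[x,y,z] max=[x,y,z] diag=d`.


A = translate([-14.1, 6.8, -2.8]) cube([10, 18.9, 3.3]) → bbox [-14.1,6.8,-2.8] .. [-4.1,25.7,0.5]
B = cube([1.8, 4.7, 1.1]) → bbox [0,0,0] .. [1.8,4.7,1.1]
lo = A.lo+B.lo = [-14.1+0, 6.8+0, -2.8+0] = [-14.100,6.800,-2.800]
hi = A.hi+B.hi = [-4.1+1.8, 25.7+4.7, 0.5+1.1] = [-2.300,30.400,1.600]
diag = √(11.8²+23.6²+4.4²) = √715.56 = 26.750

min=[-14.100,6.800,-2.800] max=[-2.300,30.400,1.600] diag=26.750


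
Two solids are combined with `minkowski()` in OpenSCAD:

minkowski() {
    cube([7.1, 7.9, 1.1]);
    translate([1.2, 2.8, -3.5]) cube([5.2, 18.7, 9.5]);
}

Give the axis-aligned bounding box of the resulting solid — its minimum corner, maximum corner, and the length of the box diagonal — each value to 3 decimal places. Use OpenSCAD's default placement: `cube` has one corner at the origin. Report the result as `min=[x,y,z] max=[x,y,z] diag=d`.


min=[1.200,2.800,-3.500] max=[13.500,29.400,7.100] diag=31.164

A = translate([1.2, 2.8, -3.5]) cube([5.2, 18.7, 9.5]) → bbox [1.2,2.8,-3.5] .. [6.4,21.5,6]
B = cube([7.1, 7.9, 1.1]) → bbox [0,0,0] .. [7.1,7.9,1.1]
lo = A.lo+B.lo = [1.2+0, 2.8+0, -3.5+0] = [1.200,2.800,-3.500]
hi = A.hi+B.hi = [6.4+7.1, 21.5+7.9, 6+1.1] = [13.500,29.400,7.100]
diag = √(12.3²+26.6²+10.6²) = √971.21 = 31.164


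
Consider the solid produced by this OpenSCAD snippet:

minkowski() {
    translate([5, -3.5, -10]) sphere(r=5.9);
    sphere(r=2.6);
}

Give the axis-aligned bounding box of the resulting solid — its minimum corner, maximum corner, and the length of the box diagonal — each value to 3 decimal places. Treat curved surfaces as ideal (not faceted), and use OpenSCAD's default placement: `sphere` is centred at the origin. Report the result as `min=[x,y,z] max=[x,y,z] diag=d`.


min=[-3.500,-12.000,-18.500] max=[13.500,5.000,-1.500] diag=29.445

A = translate([5, -3.5, -10]) sphere(r=5.9) → bbox [-0.9,-9.4,-15.9] .. [10.9,2.4,-4.1]
B = sphere(r=2.6) → bbox [-2.6,-2.6,-2.6] .. [2.6,2.6,2.6]
lo = A.lo+B.lo = [-0.9-2.6, -9.4-2.6, -15.9-2.6] = [-3.500,-12.000,-18.500]
hi = A.hi+B.hi = [10.9+2.6, 2.4+2.6, -4.1+2.6] = [13.500,5.000,-1.500]
diag = √(17²+17²+17²) = √867 = 29.445


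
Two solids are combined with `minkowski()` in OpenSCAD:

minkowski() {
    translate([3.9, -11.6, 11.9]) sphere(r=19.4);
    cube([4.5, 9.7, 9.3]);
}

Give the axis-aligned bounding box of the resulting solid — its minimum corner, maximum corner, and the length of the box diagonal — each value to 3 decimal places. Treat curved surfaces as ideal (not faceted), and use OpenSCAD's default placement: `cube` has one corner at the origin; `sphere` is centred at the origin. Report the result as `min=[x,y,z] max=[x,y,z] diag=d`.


A = translate([3.9, -11.6, 11.9]) sphere(r=19.4) → bbox [-15.5,-31,-7.5] .. [23.3,7.8,31.3]
B = cube([4.5, 9.7, 9.3]) → bbox [0,0,0] .. [4.5,9.7,9.3]
lo = A.lo+B.lo = [-15.5+0, -31+0, -7.5+0] = [-15.500,-31.000,-7.500]
hi = A.hi+B.hi = [23.3+4.5, 7.8+9.7, 31.3+9.3] = [27.800,17.500,40.600]
diag = √(43.3²+48.5²+48.1²) = √6540.75 = 80.875

min=[-15.500,-31.000,-7.500] max=[27.800,17.500,40.600] diag=80.875


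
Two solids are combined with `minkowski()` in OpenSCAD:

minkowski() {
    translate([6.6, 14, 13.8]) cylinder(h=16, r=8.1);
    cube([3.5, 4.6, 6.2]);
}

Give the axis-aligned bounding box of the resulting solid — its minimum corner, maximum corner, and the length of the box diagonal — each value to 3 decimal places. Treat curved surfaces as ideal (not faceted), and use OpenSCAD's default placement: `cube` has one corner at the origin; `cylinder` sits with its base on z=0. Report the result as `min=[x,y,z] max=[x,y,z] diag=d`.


A = translate([6.6, 14, 13.8]) cylinder(h=16, r=8.1) → bbox [-1.5,5.9,13.8] .. [14.7,22.1,29.8]
B = cube([3.5, 4.6, 6.2]) → bbox [0,0,0] .. [3.5,4.6,6.2]
lo = A.lo+B.lo = [-1.5+0, 5.9+0, 13.8+0] = [-1.500,5.900,13.800]
hi = A.hi+B.hi = [14.7+3.5, 22.1+4.6, 29.8+6.2] = [18.200,26.700,36.000]
diag = √(19.7²+20.8²+22.2²) = √1313.57 = 36.243

min=[-1.500,5.900,13.800] max=[18.200,26.700,36.000] diag=36.243


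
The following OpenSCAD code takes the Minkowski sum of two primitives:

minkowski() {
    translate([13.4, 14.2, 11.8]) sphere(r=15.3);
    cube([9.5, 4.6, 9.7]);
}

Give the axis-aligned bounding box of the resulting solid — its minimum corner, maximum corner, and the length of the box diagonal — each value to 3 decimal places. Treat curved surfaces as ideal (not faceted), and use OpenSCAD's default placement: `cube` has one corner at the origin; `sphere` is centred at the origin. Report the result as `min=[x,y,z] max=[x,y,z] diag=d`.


min=[-1.900,-1.100,-3.500] max=[38.200,34.100,36.800] diag=66.867

A = translate([13.4, 14.2, 11.8]) sphere(r=15.3) → bbox [-1.9,-1.1,-3.5] .. [28.7,29.5,27.1]
B = cube([9.5, 4.6, 9.7]) → bbox [0,0,0] .. [9.5,4.6,9.7]
lo = A.lo+B.lo = [-1.9+0, -1.1+0, -3.5+0] = [-1.900,-1.100,-3.500]
hi = A.hi+B.hi = [28.7+9.5, 29.5+4.6, 27.1+9.7] = [38.200,34.100,36.800]
diag = √(40.1²+35.2²+40.3²) = √4471.14 = 66.867
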